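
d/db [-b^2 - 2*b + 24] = -2*b - 2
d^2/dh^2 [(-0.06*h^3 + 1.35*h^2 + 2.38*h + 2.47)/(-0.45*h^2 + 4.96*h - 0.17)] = (4.44089209850063e-16*h^4 - 4.04728800000001*h^3 - 2.68495199999999*h^2 + 34.181064*h - 125.245656)/(0.091125*h^6 - 3.0132*h^5 + 33.315435*h^4 - 124.300576*h^3 + 12.585831*h^2 - 0.430032*h + 0.004913)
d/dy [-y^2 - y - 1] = -2*y - 1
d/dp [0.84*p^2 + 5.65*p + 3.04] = 1.68*p + 5.65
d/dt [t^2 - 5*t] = 2*t - 5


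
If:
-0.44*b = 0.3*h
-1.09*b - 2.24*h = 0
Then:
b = 0.00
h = 0.00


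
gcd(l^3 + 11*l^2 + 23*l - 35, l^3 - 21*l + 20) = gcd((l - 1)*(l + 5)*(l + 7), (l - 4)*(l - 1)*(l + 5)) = l^2 + 4*l - 5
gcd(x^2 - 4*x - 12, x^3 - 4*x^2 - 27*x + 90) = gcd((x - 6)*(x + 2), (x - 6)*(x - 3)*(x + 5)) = x - 6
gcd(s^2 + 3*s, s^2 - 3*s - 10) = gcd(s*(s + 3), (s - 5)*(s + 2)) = 1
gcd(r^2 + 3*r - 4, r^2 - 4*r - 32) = r + 4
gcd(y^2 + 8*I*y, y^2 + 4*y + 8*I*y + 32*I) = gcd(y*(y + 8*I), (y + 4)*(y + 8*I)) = y + 8*I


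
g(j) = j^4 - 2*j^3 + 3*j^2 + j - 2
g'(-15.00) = -14939.00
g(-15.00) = 58033.00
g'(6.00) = 685.00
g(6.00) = 976.00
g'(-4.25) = -439.94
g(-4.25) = 527.72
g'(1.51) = 10.15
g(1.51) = 4.66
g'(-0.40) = -2.62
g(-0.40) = -1.77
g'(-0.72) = -7.92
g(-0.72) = -0.15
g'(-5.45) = -857.43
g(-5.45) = 1287.65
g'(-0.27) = -1.14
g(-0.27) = -2.01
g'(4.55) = 280.87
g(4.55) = 304.86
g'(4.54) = 278.88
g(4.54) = 302.06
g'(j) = 4*j^3 - 6*j^2 + 6*j + 1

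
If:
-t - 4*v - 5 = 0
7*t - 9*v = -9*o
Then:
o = 37*v/9 + 35/9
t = -4*v - 5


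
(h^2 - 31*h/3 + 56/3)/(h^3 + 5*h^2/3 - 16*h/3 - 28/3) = (h - 8)/(h^2 + 4*h + 4)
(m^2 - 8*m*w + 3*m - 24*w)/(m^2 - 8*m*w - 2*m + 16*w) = (m + 3)/(m - 2)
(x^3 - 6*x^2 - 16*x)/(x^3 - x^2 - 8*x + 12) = x*(x^2 - 6*x - 16)/(x^3 - x^2 - 8*x + 12)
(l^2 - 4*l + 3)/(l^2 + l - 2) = (l - 3)/(l + 2)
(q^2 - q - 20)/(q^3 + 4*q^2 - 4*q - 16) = (q - 5)/(q^2 - 4)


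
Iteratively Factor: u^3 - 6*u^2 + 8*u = (u - 4)*(u^2 - 2*u) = u*(u - 4)*(u - 2)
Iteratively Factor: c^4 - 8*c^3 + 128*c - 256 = (c - 4)*(c^3 - 4*c^2 - 16*c + 64) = (c - 4)*(c + 4)*(c^2 - 8*c + 16) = (c - 4)^2*(c + 4)*(c - 4)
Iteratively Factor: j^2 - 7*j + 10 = (j - 5)*(j - 2)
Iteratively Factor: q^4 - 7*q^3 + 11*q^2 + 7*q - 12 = (q - 3)*(q^3 - 4*q^2 - q + 4) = (q - 3)*(q - 1)*(q^2 - 3*q - 4) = (q - 4)*(q - 3)*(q - 1)*(q + 1)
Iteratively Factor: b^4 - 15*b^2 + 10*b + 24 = (b - 3)*(b^3 + 3*b^2 - 6*b - 8) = (b - 3)*(b + 1)*(b^2 + 2*b - 8) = (b - 3)*(b - 2)*(b + 1)*(b + 4)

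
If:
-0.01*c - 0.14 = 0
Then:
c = -14.00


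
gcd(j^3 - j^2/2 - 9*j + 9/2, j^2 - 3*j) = j - 3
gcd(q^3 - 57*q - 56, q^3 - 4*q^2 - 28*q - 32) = q - 8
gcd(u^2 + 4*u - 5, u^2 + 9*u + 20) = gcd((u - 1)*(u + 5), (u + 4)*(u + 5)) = u + 5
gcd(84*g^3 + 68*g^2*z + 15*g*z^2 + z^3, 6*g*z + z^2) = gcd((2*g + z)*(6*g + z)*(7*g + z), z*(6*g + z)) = 6*g + z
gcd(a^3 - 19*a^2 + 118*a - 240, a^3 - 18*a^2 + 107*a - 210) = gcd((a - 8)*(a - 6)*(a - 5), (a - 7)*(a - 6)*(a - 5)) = a^2 - 11*a + 30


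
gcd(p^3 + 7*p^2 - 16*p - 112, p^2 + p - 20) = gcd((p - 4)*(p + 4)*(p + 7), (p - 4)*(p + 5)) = p - 4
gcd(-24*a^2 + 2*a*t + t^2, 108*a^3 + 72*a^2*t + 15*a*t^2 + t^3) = 6*a + t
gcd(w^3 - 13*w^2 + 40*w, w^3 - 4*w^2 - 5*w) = w^2 - 5*w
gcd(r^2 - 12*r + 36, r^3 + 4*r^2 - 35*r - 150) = r - 6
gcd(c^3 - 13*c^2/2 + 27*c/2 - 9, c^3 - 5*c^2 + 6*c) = c^2 - 5*c + 6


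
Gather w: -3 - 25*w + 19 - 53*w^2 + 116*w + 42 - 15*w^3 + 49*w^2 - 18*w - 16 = -15*w^3 - 4*w^2 + 73*w + 42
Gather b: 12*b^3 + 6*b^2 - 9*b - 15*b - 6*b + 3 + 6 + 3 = 12*b^3 + 6*b^2 - 30*b + 12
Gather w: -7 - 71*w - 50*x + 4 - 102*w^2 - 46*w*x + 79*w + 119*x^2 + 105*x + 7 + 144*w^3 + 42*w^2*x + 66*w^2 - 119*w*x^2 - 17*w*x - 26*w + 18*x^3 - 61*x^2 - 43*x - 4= 144*w^3 + w^2*(42*x - 36) + w*(-119*x^2 - 63*x - 18) + 18*x^3 + 58*x^2 + 12*x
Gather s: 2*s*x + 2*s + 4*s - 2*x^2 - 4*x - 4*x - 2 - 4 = s*(2*x + 6) - 2*x^2 - 8*x - 6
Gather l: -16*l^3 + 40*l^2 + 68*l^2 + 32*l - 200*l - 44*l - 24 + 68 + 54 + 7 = -16*l^3 + 108*l^2 - 212*l + 105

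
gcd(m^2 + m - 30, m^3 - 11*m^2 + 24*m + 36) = 1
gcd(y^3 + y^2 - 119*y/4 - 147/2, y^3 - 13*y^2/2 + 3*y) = y - 6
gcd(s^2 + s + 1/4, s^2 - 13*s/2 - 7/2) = s + 1/2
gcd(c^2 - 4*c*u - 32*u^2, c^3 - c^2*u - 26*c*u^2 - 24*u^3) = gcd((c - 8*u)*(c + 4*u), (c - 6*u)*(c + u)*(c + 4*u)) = c + 4*u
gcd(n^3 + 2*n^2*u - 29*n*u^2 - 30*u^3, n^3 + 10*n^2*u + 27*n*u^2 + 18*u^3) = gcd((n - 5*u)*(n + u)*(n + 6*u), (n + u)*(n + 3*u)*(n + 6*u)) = n^2 + 7*n*u + 6*u^2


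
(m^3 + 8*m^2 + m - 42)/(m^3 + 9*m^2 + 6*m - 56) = (m + 3)/(m + 4)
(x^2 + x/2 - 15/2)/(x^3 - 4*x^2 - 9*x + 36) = (x - 5/2)/(x^2 - 7*x + 12)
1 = 1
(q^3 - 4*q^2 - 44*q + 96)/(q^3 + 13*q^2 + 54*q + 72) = (q^2 - 10*q + 16)/(q^2 + 7*q + 12)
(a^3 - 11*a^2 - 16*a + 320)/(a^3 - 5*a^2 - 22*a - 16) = (a^2 - 3*a - 40)/(a^2 + 3*a + 2)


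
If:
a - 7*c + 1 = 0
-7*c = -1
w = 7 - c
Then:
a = 0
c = 1/7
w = 48/7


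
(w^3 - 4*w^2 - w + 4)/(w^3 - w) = (w - 4)/w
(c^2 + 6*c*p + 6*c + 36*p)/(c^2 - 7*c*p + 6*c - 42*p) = (-c - 6*p)/(-c + 7*p)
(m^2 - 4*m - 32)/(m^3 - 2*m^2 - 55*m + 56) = (m + 4)/(m^2 + 6*m - 7)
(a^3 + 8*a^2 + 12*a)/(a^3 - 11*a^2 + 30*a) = (a^2 + 8*a + 12)/(a^2 - 11*a + 30)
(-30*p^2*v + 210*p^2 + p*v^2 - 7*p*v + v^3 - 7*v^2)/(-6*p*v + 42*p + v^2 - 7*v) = (30*p^2 - p*v - v^2)/(6*p - v)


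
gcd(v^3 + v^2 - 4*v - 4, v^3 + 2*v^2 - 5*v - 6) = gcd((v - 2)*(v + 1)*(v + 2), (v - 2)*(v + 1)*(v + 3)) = v^2 - v - 2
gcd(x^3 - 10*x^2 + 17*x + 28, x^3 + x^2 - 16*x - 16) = x^2 - 3*x - 4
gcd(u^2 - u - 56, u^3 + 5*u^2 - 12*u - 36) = 1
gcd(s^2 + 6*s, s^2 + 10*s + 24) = s + 6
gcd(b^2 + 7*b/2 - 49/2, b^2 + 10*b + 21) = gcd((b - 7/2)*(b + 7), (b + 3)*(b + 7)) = b + 7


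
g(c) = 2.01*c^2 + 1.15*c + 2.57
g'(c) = 4.02*c + 1.15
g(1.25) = 7.15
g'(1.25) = 6.18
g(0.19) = 2.86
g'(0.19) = 1.91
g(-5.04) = 47.83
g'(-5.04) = -19.11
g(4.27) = 44.13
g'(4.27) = 18.32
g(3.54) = 31.83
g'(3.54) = 15.38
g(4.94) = 57.30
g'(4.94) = 21.01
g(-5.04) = 47.83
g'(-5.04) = -19.11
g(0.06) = 2.65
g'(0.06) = 1.39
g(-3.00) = 17.21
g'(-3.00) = -10.91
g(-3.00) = 17.21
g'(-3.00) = -10.91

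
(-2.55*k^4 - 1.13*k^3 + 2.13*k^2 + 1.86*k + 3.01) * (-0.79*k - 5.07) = 2.0145*k^5 + 13.8212*k^4 + 4.0464*k^3 - 12.2685*k^2 - 11.8081*k - 15.2607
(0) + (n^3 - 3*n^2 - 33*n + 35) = n^3 - 3*n^2 - 33*n + 35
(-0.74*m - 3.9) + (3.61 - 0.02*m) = -0.76*m - 0.29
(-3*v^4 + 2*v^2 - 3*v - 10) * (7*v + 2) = -21*v^5 - 6*v^4 + 14*v^3 - 17*v^2 - 76*v - 20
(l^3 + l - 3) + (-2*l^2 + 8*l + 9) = l^3 - 2*l^2 + 9*l + 6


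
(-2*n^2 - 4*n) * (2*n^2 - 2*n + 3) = -4*n^4 - 4*n^3 + 2*n^2 - 12*n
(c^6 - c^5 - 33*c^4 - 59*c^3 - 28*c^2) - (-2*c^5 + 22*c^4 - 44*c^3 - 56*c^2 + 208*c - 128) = c^6 + c^5 - 55*c^4 - 15*c^3 + 28*c^2 - 208*c + 128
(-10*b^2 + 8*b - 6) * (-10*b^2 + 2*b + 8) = 100*b^4 - 100*b^3 - 4*b^2 + 52*b - 48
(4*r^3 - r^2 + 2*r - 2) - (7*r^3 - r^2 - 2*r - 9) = -3*r^3 + 4*r + 7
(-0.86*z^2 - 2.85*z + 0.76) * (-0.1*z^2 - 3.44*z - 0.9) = 0.086*z^4 + 3.2434*z^3 + 10.502*z^2 - 0.0493999999999999*z - 0.684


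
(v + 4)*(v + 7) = v^2 + 11*v + 28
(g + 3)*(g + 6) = g^2 + 9*g + 18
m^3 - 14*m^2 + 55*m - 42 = (m - 7)*(m - 6)*(m - 1)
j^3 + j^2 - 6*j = j*(j - 2)*(j + 3)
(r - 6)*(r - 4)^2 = r^3 - 14*r^2 + 64*r - 96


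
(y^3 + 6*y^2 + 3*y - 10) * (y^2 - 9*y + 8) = y^5 - 3*y^4 - 43*y^3 + 11*y^2 + 114*y - 80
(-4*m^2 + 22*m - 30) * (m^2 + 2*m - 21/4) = -4*m^4 + 14*m^3 + 35*m^2 - 351*m/2 + 315/2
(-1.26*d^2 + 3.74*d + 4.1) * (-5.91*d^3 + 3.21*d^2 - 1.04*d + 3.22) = 7.4466*d^5 - 26.148*d^4 - 10.9152*d^3 + 5.2142*d^2 + 7.7788*d + 13.202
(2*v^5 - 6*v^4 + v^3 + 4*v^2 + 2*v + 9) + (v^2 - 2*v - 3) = 2*v^5 - 6*v^4 + v^3 + 5*v^2 + 6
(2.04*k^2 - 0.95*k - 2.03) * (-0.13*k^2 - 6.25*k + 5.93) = -0.2652*k^4 - 12.6265*k^3 + 18.2986*k^2 + 7.054*k - 12.0379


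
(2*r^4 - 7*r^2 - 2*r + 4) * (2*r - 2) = 4*r^5 - 4*r^4 - 14*r^3 + 10*r^2 + 12*r - 8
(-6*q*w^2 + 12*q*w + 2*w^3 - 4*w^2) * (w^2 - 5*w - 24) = -6*q*w^4 + 42*q*w^3 + 84*q*w^2 - 288*q*w + 2*w^5 - 14*w^4 - 28*w^3 + 96*w^2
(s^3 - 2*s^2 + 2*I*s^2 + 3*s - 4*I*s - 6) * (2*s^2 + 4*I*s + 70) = 2*s^5 - 4*s^4 + 8*I*s^4 + 68*s^3 - 16*I*s^3 - 136*s^2 + 152*I*s^2 + 210*s - 304*I*s - 420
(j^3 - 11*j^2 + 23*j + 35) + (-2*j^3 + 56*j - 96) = -j^3 - 11*j^2 + 79*j - 61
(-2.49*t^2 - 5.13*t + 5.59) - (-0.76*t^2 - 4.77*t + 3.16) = -1.73*t^2 - 0.36*t + 2.43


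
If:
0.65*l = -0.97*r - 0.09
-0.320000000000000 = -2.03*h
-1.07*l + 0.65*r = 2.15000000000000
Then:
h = 0.16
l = -1.47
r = 0.89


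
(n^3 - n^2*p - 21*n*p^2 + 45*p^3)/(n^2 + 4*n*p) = (n^3 - n^2*p - 21*n*p^2 + 45*p^3)/(n*(n + 4*p))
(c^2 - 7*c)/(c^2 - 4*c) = (c - 7)/(c - 4)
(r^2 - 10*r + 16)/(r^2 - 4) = (r - 8)/(r + 2)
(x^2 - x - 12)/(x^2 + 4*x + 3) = (x - 4)/(x + 1)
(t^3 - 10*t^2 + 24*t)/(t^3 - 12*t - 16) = t*(t - 6)/(t^2 + 4*t + 4)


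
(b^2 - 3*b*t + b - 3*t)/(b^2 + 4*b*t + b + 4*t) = (b - 3*t)/(b + 4*t)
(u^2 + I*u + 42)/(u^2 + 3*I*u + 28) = (u - 6*I)/(u - 4*I)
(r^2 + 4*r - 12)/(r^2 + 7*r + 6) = (r - 2)/(r + 1)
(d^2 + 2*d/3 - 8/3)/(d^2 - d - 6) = (d - 4/3)/(d - 3)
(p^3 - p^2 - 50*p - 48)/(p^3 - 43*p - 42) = (p - 8)/(p - 7)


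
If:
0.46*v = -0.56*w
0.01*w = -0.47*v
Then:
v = 0.00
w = 0.00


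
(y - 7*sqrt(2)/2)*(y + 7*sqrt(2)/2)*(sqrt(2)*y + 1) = sqrt(2)*y^3 + y^2 - 49*sqrt(2)*y/2 - 49/2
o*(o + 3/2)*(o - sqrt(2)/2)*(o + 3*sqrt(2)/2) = o^4 + sqrt(2)*o^3 + 3*o^3/2 - 3*o^2/2 + 3*sqrt(2)*o^2/2 - 9*o/4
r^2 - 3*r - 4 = (r - 4)*(r + 1)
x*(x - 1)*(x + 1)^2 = x^4 + x^3 - x^2 - x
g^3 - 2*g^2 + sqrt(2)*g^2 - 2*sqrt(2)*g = g*(g - 2)*(g + sqrt(2))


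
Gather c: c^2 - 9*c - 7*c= c^2 - 16*c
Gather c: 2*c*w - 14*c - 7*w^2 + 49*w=c*(2*w - 14) - 7*w^2 + 49*w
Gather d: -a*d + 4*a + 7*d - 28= 4*a + d*(7 - a) - 28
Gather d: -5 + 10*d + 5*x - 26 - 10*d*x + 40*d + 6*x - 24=d*(50 - 10*x) + 11*x - 55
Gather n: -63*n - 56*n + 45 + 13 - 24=34 - 119*n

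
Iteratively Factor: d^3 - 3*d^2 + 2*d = (d)*(d^2 - 3*d + 2) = d*(d - 2)*(d - 1)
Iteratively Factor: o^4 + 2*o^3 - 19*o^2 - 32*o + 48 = (o + 4)*(o^3 - 2*o^2 - 11*o + 12) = (o - 4)*(o + 4)*(o^2 + 2*o - 3) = (o - 4)*(o + 3)*(o + 4)*(o - 1)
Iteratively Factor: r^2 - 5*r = (r - 5)*(r)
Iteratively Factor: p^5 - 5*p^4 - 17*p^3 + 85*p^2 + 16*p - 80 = (p - 1)*(p^4 - 4*p^3 - 21*p^2 + 64*p + 80) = (p - 1)*(p + 4)*(p^3 - 8*p^2 + 11*p + 20) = (p - 4)*(p - 1)*(p + 4)*(p^2 - 4*p - 5) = (p - 4)*(p - 1)*(p + 1)*(p + 4)*(p - 5)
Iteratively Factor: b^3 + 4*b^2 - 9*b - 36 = (b - 3)*(b^2 + 7*b + 12) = (b - 3)*(b + 4)*(b + 3)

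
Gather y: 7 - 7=0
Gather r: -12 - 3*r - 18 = -3*r - 30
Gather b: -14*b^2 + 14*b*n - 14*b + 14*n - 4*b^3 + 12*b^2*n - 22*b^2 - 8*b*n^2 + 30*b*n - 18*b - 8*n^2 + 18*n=-4*b^3 + b^2*(12*n - 36) + b*(-8*n^2 + 44*n - 32) - 8*n^2 + 32*n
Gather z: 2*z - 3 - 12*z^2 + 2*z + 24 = -12*z^2 + 4*z + 21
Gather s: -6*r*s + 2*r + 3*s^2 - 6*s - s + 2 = 2*r + 3*s^2 + s*(-6*r - 7) + 2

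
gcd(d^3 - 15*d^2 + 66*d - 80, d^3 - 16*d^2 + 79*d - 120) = d^2 - 13*d + 40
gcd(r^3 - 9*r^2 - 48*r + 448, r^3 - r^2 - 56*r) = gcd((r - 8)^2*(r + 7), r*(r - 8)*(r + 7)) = r^2 - r - 56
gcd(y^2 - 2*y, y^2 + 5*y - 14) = y - 2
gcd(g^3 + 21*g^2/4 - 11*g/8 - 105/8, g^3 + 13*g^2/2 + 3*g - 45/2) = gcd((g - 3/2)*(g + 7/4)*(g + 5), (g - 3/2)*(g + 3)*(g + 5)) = g^2 + 7*g/2 - 15/2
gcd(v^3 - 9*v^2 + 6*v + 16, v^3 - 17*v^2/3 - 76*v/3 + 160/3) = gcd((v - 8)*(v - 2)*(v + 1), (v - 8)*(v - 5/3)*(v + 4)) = v - 8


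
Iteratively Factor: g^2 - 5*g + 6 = (g - 3)*(g - 2)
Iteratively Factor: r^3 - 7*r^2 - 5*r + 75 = (r - 5)*(r^2 - 2*r - 15) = (r - 5)*(r + 3)*(r - 5)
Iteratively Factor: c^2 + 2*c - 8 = (c + 4)*(c - 2)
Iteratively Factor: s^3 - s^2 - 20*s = (s - 5)*(s^2 + 4*s) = (s - 5)*(s + 4)*(s)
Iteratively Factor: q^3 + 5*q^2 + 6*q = (q + 2)*(q^2 + 3*q) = q*(q + 2)*(q + 3)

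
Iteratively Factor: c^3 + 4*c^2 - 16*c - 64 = (c + 4)*(c^2 - 16) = (c + 4)^2*(c - 4)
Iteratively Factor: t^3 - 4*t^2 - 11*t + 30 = (t - 5)*(t^2 + t - 6) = (t - 5)*(t - 2)*(t + 3)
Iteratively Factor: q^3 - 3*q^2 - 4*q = (q + 1)*(q^2 - 4*q) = q*(q + 1)*(q - 4)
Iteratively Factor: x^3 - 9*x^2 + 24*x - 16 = (x - 1)*(x^2 - 8*x + 16) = (x - 4)*(x - 1)*(x - 4)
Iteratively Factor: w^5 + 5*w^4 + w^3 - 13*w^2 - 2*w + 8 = (w - 1)*(w^4 + 6*w^3 + 7*w^2 - 6*w - 8) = (w - 1)*(w + 1)*(w^3 + 5*w^2 + 2*w - 8) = (w - 1)*(w + 1)*(w + 2)*(w^2 + 3*w - 4) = (w - 1)^2*(w + 1)*(w + 2)*(w + 4)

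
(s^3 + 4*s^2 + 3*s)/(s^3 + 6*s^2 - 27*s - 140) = s*(s^2 + 4*s + 3)/(s^3 + 6*s^2 - 27*s - 140)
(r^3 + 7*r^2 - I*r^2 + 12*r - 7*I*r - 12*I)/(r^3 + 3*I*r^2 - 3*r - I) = (r^3 + r^2*(7 - I) + r*(12 - 7*I) - 12*I)/(r^3 + 3*I*r^2 - 3*r - I)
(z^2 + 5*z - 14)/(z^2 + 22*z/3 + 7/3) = 3*(z - 2)/(3*z + 1)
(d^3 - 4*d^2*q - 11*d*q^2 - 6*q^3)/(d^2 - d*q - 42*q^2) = (-d^3 + 4*d^2*q + 11*d*q^2 + 6*q^3)/(-d^2 + d*q + 42*q^2)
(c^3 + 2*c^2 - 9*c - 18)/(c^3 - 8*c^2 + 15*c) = (c^2 + 5*c + 6)/(c*(c - 5))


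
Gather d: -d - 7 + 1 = -d - 6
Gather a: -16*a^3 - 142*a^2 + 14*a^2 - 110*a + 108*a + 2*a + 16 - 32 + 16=-16*a^3 - 128*a^2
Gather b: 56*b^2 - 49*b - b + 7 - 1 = 56*b^2 - 50*b + 6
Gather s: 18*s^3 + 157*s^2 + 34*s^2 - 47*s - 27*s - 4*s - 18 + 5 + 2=18*s^3 + 191*s^2 - 78*s - 11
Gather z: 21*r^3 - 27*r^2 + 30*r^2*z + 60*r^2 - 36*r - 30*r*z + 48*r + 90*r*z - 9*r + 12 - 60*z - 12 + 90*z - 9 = 21*r^3 + 33*r^2 + 3*r + z*(30*r^2 + 60*r + 30) - 9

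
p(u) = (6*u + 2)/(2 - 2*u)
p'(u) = 6/(2 - 2*u) + 2*(6*u + 2)/(2 - 2*u)^2 = 4/(u - 1)^2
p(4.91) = -4.02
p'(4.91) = 0.26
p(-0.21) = 0.31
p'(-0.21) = 2.73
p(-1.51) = -1.41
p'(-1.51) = 0.63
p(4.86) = -4.04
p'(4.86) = 0.27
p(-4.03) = -2.20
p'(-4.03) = 0.16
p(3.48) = -4.61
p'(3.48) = 0.65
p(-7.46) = -2.53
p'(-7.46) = 0.06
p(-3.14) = -2.03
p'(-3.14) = 0.23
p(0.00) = 1.00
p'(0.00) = 4.00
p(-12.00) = -2.69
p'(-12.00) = 0.02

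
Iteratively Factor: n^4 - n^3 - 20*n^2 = (n + 4)*(n^3 - 5*n^2) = n*(n + 4)*(n^2 - 5*n) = n*(n - 5)*(n + 4)*(n)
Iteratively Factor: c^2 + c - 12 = (c - 3)*(c + 4)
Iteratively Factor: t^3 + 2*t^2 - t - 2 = (t + 2)*(t^2 - 1) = (t + 1)*(t + 2)*(t - 1)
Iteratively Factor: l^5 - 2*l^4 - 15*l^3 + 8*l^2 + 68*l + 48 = (l - 3)*(l^4 + l^3 - 12*l^2 - 28*l - 16) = (l - 4)*(l - 3)*(l^3 + 5*l^2 + 8*l + 4) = (l - 4)*(l - 3)*(l + 1)*(l^2 + 4*l + 4) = (l - 4)*(l - 3)*(l + 1)*(l + 2)*(l + 2)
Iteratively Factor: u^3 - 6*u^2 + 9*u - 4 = (u - 1)*(u^2 - 5*u + 4) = (u - 4)*(u - 1)*(u - 1)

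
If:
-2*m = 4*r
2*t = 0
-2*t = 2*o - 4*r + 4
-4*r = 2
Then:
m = 1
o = -3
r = -1/2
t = 0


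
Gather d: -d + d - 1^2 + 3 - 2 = 0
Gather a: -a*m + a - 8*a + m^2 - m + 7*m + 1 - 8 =a*(-m - 7) + m^2 + 6*m - 7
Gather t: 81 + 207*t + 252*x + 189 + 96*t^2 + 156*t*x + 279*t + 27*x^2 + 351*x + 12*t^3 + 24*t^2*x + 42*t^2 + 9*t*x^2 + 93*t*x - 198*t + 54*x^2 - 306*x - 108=12*t^3 + t^2*(24*x + 138) + t*(9*x^2 + 249*x + 288) + 81*x^2 + 297*x + 162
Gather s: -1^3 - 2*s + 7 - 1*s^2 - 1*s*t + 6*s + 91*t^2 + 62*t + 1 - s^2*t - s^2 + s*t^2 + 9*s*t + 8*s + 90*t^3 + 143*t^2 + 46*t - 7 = s^2*(-t - 2) + s*(t^2 + 8*t + 12) + 90*t^3 + 234*t^2 + 108*t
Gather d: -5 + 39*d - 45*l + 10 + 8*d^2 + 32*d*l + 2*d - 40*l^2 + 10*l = 8*d^2 + d*(32*l + 41) - 40*l^2 - 35*l + 5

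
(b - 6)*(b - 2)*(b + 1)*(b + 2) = b^4 - 5*b^3 - 10*b^2 + 20*b + 24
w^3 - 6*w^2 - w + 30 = (w - 5)*(w - 3)*(w + 2)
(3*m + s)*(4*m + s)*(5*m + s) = 60*m^3 + 47*m^2*s + 12*m*s^2 + s^3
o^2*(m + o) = m*o^2 + o^3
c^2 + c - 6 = (c - 2)*(c + 3)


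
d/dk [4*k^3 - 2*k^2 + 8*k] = 12*k^2 - 4*k + 8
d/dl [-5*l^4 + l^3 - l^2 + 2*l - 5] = -20*l^3 + 3*l^2 - 2*l + 2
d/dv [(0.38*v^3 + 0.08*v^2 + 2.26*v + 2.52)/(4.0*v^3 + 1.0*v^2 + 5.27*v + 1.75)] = (0.0600000000000004*v^4 - 14.0748*v^3 - 30.0834*v^2 - 4.76*v - 9.3254)/(16.0*v^6 + 8.0*v^5 + 43.16*v^4 + 24.54*v^3 + 31.2729*v^2 + 18.445*v + 3.0625)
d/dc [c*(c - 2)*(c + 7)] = 3*c^2 + 10*c - 14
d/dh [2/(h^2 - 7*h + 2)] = 2*(7 - 2*h)/(h^2 - 7*h + 2)^2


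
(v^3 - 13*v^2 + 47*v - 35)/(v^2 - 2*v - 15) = (v^2 - 8*v + 7)/(v + 3)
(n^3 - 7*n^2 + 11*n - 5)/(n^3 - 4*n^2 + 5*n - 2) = (n - 5)/(n - 2)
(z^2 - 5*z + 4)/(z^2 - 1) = (z - 4)/(z + 1)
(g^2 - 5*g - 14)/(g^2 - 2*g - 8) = (g - 7)/(g - 4)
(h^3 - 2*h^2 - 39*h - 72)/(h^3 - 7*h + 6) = (h^2 - 5*h - 24)/(h^2 - 3*h + 2)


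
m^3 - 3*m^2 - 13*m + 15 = (m - 5)*(m - 1)*(m + 3)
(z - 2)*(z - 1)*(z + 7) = z^3 + 4*z^2 - 19*z + 14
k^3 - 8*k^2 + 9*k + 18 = (k - 6)*(k - 3)*(k + 1)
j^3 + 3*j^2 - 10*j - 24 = (j - 3)*(j + 2)*(j + 4)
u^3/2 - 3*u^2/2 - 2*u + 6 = (u/2 + 1)*(u - 3)*(u - 2)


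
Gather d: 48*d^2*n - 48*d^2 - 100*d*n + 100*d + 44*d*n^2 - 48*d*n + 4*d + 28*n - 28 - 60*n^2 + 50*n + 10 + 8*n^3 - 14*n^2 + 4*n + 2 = d^2*(48*n - 48) + d*(44*n^2 - 148*n + 104) + 8*n^3 - 74*n^2 + 82*n - 16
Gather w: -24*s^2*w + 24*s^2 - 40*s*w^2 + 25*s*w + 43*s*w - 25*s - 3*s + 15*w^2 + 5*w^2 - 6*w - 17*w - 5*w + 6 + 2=24*s^2 - 28*s + w^2*(20 - 40*s) + w*(-24*s^2 + 68*s - 28) + 8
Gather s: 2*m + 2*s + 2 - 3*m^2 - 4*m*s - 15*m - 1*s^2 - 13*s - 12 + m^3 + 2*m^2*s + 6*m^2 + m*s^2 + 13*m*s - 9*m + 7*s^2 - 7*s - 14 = m^3 + 3*m^2 - 22*m + s^2*(m + 6) + s*(2*m^2 + 9*m - 18) - 24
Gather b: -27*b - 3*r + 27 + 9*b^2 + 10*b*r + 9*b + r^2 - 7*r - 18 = 9*b^2 + b*(10*r - 18) + r^2 - 10*r + 9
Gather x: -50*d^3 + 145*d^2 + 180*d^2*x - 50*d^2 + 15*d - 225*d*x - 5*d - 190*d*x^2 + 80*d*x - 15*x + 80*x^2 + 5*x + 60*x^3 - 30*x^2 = -50*d^3 + 95*d^2 + 10*d + 60*x^3 + x^2*(50 - 190*d) + x*(180*d^2 - 145*d - 10)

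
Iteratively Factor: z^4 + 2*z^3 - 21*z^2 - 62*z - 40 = (z + 4)*(z^3 - 2*z^2 - 13*z - 10) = (z - 5)*(z + 4)*(z^2 + 3*z + 2) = (z - 5)*(z + 1)*(z + 4)*(z + 2)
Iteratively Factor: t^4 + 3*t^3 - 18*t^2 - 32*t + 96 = (t + 4)*(t^3 - t^2 - 14*t + 24) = (t - 3)*(t + 4)*(t^2 + 2*t - 8) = (t - 3)*(t - 2)*(t + 4)*(t + 4)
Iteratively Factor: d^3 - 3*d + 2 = (d - 1)*(d^2 + d - 2) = (d - 1)^2*(d + 2)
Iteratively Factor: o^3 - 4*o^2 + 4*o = (o - 2)*(o^2 - 2*o) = (o - 2)^2*(o)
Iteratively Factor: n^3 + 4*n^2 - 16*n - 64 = (n - 4)*(n^2 + 8*n + 16) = (n - 4)*(n + 4)*(n + 4)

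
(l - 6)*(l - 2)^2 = l^3 - 10*l^2 + 28*l - 24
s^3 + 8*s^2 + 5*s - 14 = (s - 1)*(s + 2)*(s + 7)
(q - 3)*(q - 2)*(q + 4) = q^3 - q^2 - 14*q + 24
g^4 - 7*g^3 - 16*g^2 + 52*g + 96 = (g - 8)*(g - 3)*(g + 2)^2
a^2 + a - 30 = (a - 5)*(a + 6)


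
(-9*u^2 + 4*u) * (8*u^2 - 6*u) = -72*u^4 + 86*u^3 - 24*u^2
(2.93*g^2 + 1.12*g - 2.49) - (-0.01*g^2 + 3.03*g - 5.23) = 2.94*g^2 - 1.91*g + 2.74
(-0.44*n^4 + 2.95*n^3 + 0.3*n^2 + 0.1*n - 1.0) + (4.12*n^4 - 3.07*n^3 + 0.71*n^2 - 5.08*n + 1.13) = 3.68*n^4 - 0.12*n^3 + 1.01*n^2 - 4.98*n + 0.13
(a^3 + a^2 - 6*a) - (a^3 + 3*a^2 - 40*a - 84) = -2*a^2 + 34*a + 84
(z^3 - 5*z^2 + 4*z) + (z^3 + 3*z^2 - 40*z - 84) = 2*z^3 - 2*z^2 - 36*z - 84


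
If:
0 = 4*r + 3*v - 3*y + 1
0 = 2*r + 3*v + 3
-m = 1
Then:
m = -1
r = 3*y/2 + 1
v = -y - 5/3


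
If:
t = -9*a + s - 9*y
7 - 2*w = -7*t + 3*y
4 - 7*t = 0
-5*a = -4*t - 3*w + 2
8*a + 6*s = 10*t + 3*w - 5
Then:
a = 477/7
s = -34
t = 4/7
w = 2383/21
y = -4535/63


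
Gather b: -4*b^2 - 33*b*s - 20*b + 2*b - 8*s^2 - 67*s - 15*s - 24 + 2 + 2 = -4*b^2 + b*(-33*s - 18) - 8*s^2 - 82*s - 20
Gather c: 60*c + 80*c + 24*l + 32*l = 140*c + 56*l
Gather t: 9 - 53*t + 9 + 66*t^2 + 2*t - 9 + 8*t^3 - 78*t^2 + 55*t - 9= 8*t^3 - 12*t^2 + 4*t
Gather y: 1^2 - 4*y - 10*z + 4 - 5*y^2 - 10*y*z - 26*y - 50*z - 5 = -5*y^2 + y*(-10*z - 30) - 60*z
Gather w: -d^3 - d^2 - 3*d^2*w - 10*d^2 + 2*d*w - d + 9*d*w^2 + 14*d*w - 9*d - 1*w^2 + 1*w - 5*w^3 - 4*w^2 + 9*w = -d^3 - 11*d^2 - 10*d - 5*w^3 + w^2*(9*d - 5) + w*(-3*d^2 + 16*d + 10)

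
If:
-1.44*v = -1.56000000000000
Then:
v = 1.08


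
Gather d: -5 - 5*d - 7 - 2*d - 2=-7*d - 14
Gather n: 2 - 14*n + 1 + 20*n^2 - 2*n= 20*n^2 - 16*n + 3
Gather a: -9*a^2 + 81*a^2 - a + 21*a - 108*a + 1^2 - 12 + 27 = 72*a^2 - 88*a + 16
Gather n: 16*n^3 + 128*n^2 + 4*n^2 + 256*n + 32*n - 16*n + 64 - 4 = 16*n^3 + 132*n^2 + 272*n + 60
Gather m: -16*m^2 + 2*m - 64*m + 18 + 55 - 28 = -16*m^2 - 62*m + 45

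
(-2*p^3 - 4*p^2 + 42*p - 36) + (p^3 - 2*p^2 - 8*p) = -p^3 - 6*p^2 + 34*p - 36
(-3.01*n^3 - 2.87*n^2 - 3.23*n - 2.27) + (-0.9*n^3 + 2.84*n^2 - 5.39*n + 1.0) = -3.91*n^3 - 0.0300000000000002*n^2 - 8.62*n - 1.27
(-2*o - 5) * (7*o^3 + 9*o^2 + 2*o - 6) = -14*o^4 - 53*o^3 - 49*o^2 + 2*o + 30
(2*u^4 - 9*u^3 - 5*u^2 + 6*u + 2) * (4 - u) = -2*u^5 + 17*u^4 - 31*u^3 - 26*u^2 + 22*u + 8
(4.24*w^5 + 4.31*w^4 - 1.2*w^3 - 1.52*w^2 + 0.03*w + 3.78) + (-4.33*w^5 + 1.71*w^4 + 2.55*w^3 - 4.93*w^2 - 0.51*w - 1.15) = -0.0899999999999999*w^5 + 6.02*w^4 + 1.35*w^3 - 6.45*w^2 - 0.48*w + 2.63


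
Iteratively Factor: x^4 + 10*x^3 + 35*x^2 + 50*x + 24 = (x + 1)*(x^3 + 9*x^2 + 26*x + 24) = (x + 1)*(x + 2)*(x^2 + 7*x + 12) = (x + 1)*(x + 2)*(x + 4)*(x + 3)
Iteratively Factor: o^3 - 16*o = (o + 4)*(o^2 - 4*o) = (o - 4)*(o + 4)*(o)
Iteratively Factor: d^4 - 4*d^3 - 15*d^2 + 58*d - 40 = (d - 5)*(d^3 + d^2 - 10*d + 8) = (d - 5)*(d - 2)*(d^2 + 3*d - 4) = (d - 5)*(d - 2)*(d + 4)*(d - 1)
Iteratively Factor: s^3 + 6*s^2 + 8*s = (s + 2)*(s^2 + 4*s) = s*(s + 2)*(s + 4)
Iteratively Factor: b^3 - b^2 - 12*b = (b - 4)*(b^2 + 3*b) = b*(b - 4)*(b + 3)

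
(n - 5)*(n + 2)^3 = n^4 + n^3 - 18*n^2 - 52*n - 40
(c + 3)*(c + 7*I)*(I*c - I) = I*c^3 - 7*c^2 + 2*I*c^2 - 14*c - 3*I*c + 21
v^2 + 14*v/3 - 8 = (v - 4/3)*(v + 6)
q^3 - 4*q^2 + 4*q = q*(q - 2)^2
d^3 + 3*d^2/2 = d^2*(d + 3/2)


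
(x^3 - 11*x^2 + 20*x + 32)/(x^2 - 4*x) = x - 7 - 8/x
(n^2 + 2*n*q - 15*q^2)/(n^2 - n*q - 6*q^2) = (n + 5*q)/(n + 2*q)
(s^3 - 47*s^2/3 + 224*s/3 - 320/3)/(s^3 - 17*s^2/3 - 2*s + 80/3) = (s - 8)/(s + 2)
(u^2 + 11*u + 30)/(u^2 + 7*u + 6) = (u + 5)/(u + 1)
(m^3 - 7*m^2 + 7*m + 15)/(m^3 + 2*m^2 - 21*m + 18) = (m^2 - 4*m - 5)/(m^2 + 5*m - 6)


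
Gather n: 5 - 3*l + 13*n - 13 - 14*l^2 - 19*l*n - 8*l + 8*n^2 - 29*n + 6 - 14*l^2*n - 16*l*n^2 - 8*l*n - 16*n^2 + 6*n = -14*l^2 - 11*l + n^2*(-16*l - 8) + n*(-14*l^2 - 27*l - 10) - 2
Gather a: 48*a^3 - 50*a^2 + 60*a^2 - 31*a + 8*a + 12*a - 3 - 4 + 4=48*a^3 + 10*a^2 - 11*a - 3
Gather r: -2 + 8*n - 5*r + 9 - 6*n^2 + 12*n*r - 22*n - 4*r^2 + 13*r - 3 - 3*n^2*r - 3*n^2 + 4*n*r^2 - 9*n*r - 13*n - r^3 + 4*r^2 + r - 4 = -9*n^2 + 4*n*r^2 - 27*n - r^3 + r*(-3*n^2 + 3*n + 9)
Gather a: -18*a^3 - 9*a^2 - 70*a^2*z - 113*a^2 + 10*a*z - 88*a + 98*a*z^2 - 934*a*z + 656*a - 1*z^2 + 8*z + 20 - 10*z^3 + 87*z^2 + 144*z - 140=-18*a^3 + a^2*(-70*z - 122) + a*(98*z^2 - 924*z + 568) - 10*z^3 + 86*z^2 + 152*z - 120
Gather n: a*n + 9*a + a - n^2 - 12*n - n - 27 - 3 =10*a - n^2 + n*(a - 13) - 30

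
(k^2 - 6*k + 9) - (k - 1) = k^2 - 7*k + 10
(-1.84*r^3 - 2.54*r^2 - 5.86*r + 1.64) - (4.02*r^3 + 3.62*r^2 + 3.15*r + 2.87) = -5.86*r^3 - 6.16*r^2 - 9.01*r - 1.23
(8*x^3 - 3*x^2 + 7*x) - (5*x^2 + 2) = 8*x^3 - 8*x^2 + 7*x - 2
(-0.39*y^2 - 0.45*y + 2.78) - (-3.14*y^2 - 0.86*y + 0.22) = 2.75*y^2 + 0.41*y + 2.56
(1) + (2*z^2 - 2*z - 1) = 2*z^2 - 2*z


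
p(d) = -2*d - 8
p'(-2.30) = -2.00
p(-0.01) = -7.98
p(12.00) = -32.00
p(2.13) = -12.26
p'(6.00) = -2.00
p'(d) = -2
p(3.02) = -14.04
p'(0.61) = -2.00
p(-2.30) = -3.40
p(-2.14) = -3.72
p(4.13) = -16.26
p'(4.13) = -2.00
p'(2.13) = -2.00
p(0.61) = -9.22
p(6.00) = -20.00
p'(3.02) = -2.00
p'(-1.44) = -2.00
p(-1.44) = -5.12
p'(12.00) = -2.00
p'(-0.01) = -2.00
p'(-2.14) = -2.00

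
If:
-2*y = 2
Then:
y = -1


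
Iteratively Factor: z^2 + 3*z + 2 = (z + 1)*(z + 2)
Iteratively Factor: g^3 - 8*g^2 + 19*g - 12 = (g - 4)*(g^2 - 4*g + 3) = (g - 4)*(g - 3)*(g - 1)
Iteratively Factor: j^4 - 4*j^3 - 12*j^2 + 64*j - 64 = (j - 4)*(j^3 - 12*j + 16) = (j - 4)*(j - 2)*(j^2 + 2*j - 8) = (j - 4)*(j - 2)*(j + 4)*(j - 2)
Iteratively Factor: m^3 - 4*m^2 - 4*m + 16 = (m - 2)*(m^2 - 2*m - 8) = (m - 2)*(m + 2)*(m - 4)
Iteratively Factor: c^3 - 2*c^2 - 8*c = (c - 4)*(c^2 + 2*c) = c*(c - 4)*(c + 2)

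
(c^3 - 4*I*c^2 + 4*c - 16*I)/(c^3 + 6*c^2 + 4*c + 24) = (c - 4*I)/(c + 6)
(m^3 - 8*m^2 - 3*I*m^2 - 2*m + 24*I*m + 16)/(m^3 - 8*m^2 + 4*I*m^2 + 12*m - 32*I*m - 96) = (m - I)/(m + 6*I)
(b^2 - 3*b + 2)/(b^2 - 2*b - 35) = (-b^2 + 3*b - 2)/(-b^2 + 2*b + 35)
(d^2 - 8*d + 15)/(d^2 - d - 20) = (d - 3)/(d + 4)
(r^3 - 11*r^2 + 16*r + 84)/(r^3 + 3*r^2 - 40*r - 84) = (r - 7)/(r + 7)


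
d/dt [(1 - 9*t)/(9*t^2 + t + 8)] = (-81*t^2 - 9*t + (9*t - 1)*(18*t + 1) - 72)/(9*t^2 + t + 8)^2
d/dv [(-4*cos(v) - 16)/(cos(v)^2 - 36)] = 4*(sin(v)^2 - 8*cos(v) - 37)*sin(v)/(cos(v)^2 - 36)^2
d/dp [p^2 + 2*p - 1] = 2*p + 2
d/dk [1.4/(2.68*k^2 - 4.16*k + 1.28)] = (5.824 - 7.504*k)/(2.68*k^2 - 4.16*k + 1.28)^2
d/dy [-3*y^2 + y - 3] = 1 - 6*y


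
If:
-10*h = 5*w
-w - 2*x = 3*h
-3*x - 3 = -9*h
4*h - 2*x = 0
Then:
No Solution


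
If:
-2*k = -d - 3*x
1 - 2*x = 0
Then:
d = 2*k - 3/2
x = 1/2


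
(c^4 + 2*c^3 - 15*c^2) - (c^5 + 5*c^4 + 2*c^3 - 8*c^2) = -c^5 - 4*c^4 - 7*c^2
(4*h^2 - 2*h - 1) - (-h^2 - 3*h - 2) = 5*h^2 + h + 1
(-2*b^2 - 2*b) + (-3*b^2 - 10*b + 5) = -5*b^2 - 12*b + 5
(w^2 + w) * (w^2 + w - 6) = w^4 + 2*w^3 - 5*w^2 - 6*w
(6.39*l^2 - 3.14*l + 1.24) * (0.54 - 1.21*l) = -7.7319*l^3 + 7.25*l^2 - 3.196*l + 0.6696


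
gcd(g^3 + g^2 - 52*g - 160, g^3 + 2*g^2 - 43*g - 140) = g^2 + 9*g + 20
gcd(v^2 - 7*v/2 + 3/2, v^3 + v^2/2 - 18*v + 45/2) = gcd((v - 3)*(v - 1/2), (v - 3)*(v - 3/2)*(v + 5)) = v - 3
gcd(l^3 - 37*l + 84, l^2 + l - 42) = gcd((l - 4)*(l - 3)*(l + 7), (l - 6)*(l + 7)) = l + 7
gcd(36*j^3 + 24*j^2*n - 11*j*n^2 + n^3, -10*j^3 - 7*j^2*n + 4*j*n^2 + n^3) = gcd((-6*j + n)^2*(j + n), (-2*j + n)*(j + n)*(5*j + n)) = j + n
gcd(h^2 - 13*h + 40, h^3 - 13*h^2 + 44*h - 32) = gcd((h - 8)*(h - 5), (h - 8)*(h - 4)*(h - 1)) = h - 8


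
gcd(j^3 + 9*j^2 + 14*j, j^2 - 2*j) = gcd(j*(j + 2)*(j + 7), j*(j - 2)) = j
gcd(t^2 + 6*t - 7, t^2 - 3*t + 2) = t - 1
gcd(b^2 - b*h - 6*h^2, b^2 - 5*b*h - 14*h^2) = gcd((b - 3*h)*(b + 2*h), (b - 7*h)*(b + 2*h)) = b + 2*h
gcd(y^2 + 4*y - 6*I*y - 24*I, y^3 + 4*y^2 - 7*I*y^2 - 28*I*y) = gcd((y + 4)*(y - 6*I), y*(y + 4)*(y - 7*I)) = y + 4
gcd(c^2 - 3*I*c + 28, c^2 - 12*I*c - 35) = c - 7*I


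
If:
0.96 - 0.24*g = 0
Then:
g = 4.00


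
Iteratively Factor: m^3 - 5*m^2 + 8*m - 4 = (m - 1)*(m^2 - 4*m + 4) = (m - 2)*(m - 1)*(m - 2)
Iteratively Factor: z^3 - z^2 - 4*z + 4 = (z - 2)*(z^2 + z - 2) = (z - 2)*(z + 2)*(z - 1)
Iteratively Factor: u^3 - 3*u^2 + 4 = (u - 2)*(u^2 - u - 2) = (u - 2)^2*(u + 1)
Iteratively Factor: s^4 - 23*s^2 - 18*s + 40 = (s + 2)*(s^3 - 2*s^2 - 19*s + 20) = (s - 5)*(s + 2)*(s^2 + 3*s - 4) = (s - 5)*(s + 2)*(s + 4)*(s - 1)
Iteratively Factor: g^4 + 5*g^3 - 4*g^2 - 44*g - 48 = (g - 3)*(g^3 + 8*g^2 + 20*g + 16) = (g - 3)*(g + 2)*(g^2 + 6*g + 8) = (g - 3)*(g + 2)^2*(g + 4)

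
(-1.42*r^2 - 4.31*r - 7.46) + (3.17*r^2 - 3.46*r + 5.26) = 1.75*r^2 - 7.77*r - 2.2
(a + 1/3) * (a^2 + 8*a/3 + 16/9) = a^3 + 3*a^2 + 8*a/3 + 16/27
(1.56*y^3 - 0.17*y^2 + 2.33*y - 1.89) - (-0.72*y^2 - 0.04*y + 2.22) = 1.56*y^3 + 0.55*y^2 + 2.37*y - 4.11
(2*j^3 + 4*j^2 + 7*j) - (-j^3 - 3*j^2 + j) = 3*j^3 + 7*j^2 + 6*j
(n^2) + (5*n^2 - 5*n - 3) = 6*n^2 - 5*n - 3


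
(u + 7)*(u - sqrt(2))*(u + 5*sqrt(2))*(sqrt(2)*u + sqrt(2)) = sqrt(2)*u^4 + 8*u^3 + 8*sqrt(2)*u^3 - 3*sqrt(2)*u^2 + 64*u^2 - 80*sqrt(2)*u + 56*u - 70*sqrt(2)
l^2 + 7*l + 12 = (l + 3)*(l + 4)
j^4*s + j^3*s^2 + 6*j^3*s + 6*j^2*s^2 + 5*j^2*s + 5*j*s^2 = j*(j + 5)*(j + s)*(j*s + s)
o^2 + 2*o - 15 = (o - 3)*(o + 5)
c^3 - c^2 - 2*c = c*(c - 2)*(c + 1)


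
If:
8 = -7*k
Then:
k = -8/7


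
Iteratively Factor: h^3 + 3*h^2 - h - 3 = (h - 1)*(h^2 + 4*h + 3) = (h - 1)*(h + 3)*(h + 1)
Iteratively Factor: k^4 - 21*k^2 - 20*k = (k + 1)*(k^3 - k^2 - 20*k) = (k - 5)*(k + 1)*(k^2 + 4*k) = k*(k - 5)*(k + 1)*(k + 4)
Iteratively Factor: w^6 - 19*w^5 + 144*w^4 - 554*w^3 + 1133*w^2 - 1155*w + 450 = (w - 2)*(w^5 - 17*w^4 + 110*w^3 - 334*w^2 + 465*w - 225) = (w - 5)*(w - 2)*(w^4 - 12*w^3 + 50*w^2 - 84*w + 45) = (w - 5)*(w - 2)*(w - 1)*(w^3 - 11*w^2 + 39*w - 45) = (w - 5)*(w - 3)*(w - 2)*(w - 1)*(w^2 - 8*w + 15) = (w - 5)^2*(w - 3)*(w - 2)*(w - 1)*(w - 3)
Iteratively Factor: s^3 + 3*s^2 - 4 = (s + 2)*(s^2 + s - 2) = (s + 2)^2*(s - 1)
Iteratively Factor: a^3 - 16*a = (a + 4)*(a^2 - 4*a) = (a - 4)*(a + 4)*(a)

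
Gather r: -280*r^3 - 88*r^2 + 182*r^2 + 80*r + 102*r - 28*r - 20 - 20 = -280*r^3 + 94*r^2 + 154*r - 40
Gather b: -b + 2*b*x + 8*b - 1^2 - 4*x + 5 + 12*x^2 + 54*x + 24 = b*(2*x + 7) + 12*x^2 + 50*x + 28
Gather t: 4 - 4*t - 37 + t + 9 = -3*t - 24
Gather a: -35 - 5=-40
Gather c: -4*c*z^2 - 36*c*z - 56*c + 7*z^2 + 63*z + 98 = c*(-4*z^2 - 36*z - 56) + 7*z^2 + 63*z + 98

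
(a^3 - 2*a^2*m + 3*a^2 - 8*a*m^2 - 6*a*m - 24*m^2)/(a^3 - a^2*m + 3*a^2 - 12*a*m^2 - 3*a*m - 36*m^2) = (a + 2*m)/(a + 3*m)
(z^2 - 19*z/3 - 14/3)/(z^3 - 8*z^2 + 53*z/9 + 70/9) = 3/(3*z - 5)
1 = 1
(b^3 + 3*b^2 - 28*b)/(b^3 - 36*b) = (b^2 + 3*b - 28)/(b^2 - 36)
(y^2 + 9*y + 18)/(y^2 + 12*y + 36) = (y + 3)/(y + 6)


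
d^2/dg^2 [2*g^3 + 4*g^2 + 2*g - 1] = 12*g + 8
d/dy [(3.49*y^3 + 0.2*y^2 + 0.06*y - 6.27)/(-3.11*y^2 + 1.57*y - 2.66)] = (-10.8539*y^4 + 10.9586*y^3 - 27.3496*y^2 - 40.0634*y + 9.6843)/(9.6721*y^4 - 9.7654*y^3 + 19.0101*y^2 - 8.3524*y + 7.0756)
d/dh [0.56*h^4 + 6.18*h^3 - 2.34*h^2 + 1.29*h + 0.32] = 2.24*h^3 + 18.54*h^2 - 4.68*h + 1.29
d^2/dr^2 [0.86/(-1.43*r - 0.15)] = -3.517228/(1.43*r + 0.15)^3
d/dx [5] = 0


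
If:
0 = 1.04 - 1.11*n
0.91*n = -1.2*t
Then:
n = 0.94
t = -0.71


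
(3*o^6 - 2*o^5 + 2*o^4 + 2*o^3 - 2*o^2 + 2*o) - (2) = 3*o^6 - 2*o^5 + 2*o^4 + 2*o^3 - 2*o^2 + 2*o - 2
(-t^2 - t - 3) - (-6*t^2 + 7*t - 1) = 5*t^2 - 8*t - 2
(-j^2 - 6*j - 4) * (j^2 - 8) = -j^4 - 6*j^3 + 4*j^2 + 48*j + 32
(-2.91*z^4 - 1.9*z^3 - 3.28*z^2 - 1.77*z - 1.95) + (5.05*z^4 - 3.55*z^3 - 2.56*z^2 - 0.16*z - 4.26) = 2.14*z^4 - 5.45*z^3 - 5.84*z^2 - 1.93*z - 6.21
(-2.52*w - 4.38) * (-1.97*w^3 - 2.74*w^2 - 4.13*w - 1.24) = 4.9644*w^4 + 15.5334*w^3 + 22.4088*w^2 + 21.2142*w + 5.4312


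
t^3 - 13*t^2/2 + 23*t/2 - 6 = (t - 4)*(t - 3/2)*(t - 1)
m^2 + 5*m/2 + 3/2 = (m + 1)*(m + 3/2)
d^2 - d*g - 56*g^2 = (d - 8*g)*(d + 7*g)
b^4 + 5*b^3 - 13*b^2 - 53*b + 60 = (b - 3)*(b - 1)*(b + 4)*(b + 5)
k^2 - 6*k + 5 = (k - 5)*(k - 1)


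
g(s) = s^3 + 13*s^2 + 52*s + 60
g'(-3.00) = 1.00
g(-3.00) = -6.00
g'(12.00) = 796.00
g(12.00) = 4284.00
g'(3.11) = 161.88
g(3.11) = 377.54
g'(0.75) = 73.19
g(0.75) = 106.73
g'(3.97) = 202.50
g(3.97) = 533.90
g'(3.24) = 167.73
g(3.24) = 398.96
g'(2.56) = 138.22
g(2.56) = 295.09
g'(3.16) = 164.12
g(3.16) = 385.69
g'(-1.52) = 19.41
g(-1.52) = 7.48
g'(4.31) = 219.79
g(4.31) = 605.67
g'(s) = 3*s^2 + 26*s + 52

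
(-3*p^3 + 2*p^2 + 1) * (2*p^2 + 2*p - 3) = -6*p^5 - 2*p^4 + 13*p^3 - 4*p^2 + 2*p - 3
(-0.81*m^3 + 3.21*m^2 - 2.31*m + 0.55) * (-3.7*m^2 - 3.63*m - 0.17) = 2.997*m^5 - 8.9367*m^4 - 2.9676*m^3 + 5.8046*m^2 - 1.6038*m - 0.0935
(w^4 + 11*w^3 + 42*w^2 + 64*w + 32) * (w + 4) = w^5 + 15*w^4 + 86*w^3 + 232*w^2 + 288*w + 128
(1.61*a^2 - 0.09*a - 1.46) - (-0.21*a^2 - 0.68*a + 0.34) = 1.82*a^2 + 0.59*a - 1.8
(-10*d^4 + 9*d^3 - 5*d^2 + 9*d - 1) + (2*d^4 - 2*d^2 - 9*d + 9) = -8*d^4 + 9*d^3 - 7*d^2 + 8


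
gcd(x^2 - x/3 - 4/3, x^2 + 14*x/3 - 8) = x - 4/3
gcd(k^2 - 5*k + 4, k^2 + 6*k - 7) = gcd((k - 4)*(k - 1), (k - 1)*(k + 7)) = k - 1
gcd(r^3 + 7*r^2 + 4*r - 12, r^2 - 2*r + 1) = r - 1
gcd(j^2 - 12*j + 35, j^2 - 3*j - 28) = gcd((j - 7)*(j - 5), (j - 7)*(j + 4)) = j - 7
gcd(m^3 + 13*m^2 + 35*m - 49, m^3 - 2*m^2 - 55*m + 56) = m^2 + 6*m - 7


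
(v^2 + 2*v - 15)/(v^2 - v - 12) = (-v^2 - 2*v + 15)/(-v^2 + v + 12)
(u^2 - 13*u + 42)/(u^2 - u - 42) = (u - 6)/(u + 6)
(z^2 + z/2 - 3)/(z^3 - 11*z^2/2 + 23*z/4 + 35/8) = 4*(2*z^2 + z - 6)/(8*z^3 - 44*z^2 + 46*z + 35)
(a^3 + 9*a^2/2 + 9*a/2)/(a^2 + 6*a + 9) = a*(2*a + 3)/(2*(a + 3))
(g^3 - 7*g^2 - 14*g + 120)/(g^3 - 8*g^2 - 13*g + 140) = (g - 6)/(g - 7)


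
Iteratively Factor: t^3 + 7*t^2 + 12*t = (t + 4)*(t^2 + 3*t) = t*(t + 4)*(t + 3)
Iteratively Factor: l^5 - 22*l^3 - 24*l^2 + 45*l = (l + 3)*(l^4 - 3*l^3 - 13*l^2 + 15*l) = (l - 5)*(l + 3)*(l^3 + 2*l^2 - 3*l) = (l - 5)*(l + 3)^2*(l^2 - l) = (l - 5)*(l - 1)*(l + 3)^2*(l)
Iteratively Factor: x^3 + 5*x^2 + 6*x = (x + 3)*(x^2 + 2*x) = (x + 2)*(x + 3)*(x)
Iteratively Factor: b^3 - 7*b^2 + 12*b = (b - 4)*(b^2 - 3*b) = b*(b - 4)*(b - 3)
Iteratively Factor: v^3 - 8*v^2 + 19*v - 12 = (v - 3)*(v^2 - 5*v + 4) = (v - 4)*(v - 3)*(v - 1)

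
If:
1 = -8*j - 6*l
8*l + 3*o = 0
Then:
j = 9*o/32 - 1/8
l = -3*o/8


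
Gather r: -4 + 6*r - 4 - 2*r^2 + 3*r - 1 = -2*r^2 + 9*r - 9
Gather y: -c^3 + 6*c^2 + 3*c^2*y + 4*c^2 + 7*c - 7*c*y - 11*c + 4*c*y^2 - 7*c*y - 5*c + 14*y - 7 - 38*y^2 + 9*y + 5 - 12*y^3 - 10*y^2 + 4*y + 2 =-c^3 + 10*c^2 - 9*c - 12*y^3 + y^2*(4*c - 48) + y*(3*c^2 - 14*c + 27)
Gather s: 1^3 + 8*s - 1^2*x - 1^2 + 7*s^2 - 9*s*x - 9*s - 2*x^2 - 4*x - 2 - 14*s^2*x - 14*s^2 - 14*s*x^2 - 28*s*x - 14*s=s^2*(-14*x - 7) + s*(-14*x^2 - 37*x - 15) - 2*x^2 - 5*x - 2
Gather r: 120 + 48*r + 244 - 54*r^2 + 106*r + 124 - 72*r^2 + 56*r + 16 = -126*r^2 + 210*r + 504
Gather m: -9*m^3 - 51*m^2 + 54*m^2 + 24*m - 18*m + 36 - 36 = -9*m^3 + 3*m^2 + 6*m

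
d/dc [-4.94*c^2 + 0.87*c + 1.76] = 0.87 - 9.88*c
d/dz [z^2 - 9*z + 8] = 2*z - 9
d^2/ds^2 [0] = 0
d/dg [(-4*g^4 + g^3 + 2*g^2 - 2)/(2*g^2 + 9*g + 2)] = 2*(-8*g^5 - 53*g^4 - 7*g^3 + 12*g^2 + 8*g + 9)/(4*g^4 + 36*g^3 + 89*g^2 + 36*g + 4)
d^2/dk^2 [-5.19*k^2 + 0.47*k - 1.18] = -10.3800000000000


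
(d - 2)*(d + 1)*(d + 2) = d^3 + d^2 - 4*d - 4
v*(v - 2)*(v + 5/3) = v^3 - v^2/3 - 10*v/3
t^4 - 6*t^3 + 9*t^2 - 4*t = t*(t - 4)*(t - 1)^2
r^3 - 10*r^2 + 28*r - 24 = (r - 6)*(r - 2)^2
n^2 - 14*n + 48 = (n - 8)*(n - 6)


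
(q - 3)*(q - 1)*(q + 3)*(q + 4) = q^4 + 3*q^3 - 13*q^2 - 27*q + 36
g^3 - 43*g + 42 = (g - 6)*(g - 1)*(g + 7)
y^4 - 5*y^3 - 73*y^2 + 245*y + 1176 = (y - 8)*(y - 7)*(y + 3)*(y + 7)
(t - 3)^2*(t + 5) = t^3 - t^2 - 21*t + 45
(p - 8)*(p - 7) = p^2 - 15*p + 56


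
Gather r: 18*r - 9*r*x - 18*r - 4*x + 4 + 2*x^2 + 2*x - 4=-9*r*x + 2*x^2 - 2*x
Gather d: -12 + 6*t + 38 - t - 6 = 5*t + 20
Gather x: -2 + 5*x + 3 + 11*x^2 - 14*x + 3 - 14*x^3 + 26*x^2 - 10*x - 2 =-14*x^3 + 37*x^2 - 19*x + 2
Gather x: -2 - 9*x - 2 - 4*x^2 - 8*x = -4*x^2 - 17*x - 4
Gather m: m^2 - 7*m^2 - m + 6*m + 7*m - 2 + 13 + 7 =-6*m^2 + 12*m + 18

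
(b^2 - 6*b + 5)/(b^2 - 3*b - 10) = (b - 1)/(b + 2)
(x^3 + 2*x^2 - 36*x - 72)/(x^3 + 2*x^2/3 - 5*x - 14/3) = 3*(x^2 - 36)/(3*x^2 - 4*x - 7)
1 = 1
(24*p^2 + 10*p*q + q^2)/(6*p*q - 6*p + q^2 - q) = (4*p + q)/(q - 1)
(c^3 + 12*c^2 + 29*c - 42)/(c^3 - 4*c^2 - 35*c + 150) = (c^2 + 6*c - 7)/(c^2 - 10*c + 25)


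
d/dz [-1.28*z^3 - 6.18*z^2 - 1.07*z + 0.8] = -3.84*z^2 - 12.36*z - 1.07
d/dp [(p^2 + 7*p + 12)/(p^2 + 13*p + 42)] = 6*(p^2 + 10*p + 23)/(p^4 + 26*p^3 + 253*p^2 + 1092*p + 1764)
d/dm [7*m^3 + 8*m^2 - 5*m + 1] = 21*m^2 + 16*m - 5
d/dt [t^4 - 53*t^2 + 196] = 4*t^3 - 106*t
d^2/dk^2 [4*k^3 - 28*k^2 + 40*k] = 24*k - 56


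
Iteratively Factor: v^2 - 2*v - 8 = (v - 4)*(v + 2)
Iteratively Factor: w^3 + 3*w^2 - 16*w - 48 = (w + 4)*(w^2 - w - 12) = (w + 3)*(w + 4)*(w - 4)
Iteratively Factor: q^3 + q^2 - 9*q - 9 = (q - 3)*(q^2 + 4*q + 3) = (q - 3)*(q + 1)*(q + 3)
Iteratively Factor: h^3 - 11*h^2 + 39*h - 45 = (h - 3)*(h^2 - 8*h + 15) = (h - 5)*(h - 3)*(h - 3)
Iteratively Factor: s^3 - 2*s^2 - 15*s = (s)*(s^2 - 2*s - 15) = s*(s - 5)*(s + 3)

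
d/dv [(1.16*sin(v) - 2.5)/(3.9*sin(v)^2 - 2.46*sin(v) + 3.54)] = (-4.524*sin(v)^2 + 19.5*sin(v) - 2.0436)*cos(v)/(15.21*sin(v)^4 - 19.188*sin(v)^3 + 33.6636*sin(v)^2 - 17.4168*sin(v) + 12.5316)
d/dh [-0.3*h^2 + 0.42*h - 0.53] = 0.42 - 0.6*h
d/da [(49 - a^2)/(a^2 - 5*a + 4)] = (5*a^2 - 106*a + 245)/(a^4 - 10*a^3 + 33*a^2 - 40*a + 16)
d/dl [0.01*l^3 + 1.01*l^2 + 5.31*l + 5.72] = 0.03*l^2 + 2.02*l + 5.31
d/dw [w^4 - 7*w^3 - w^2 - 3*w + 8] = 4*w^3 - 21*w^2 - 2*w - 3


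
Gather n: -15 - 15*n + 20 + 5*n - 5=-10*n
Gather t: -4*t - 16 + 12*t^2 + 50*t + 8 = 12*t^2 + 46*t - 8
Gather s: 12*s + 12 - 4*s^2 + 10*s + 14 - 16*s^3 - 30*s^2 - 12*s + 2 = -16*s^3 - 34*s^2 + 10*s + 28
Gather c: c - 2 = c - 2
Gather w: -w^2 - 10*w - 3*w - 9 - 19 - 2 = -w^2 - 13*w - 30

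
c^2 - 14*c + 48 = (c - 8)*(c - 6)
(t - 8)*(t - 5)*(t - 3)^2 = t^4 - 19*t^3 + 127*t^2 - 357*t + 360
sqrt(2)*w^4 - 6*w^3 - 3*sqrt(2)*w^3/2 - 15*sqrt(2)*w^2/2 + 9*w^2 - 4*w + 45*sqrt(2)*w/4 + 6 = (w - 3/2)*(w - 4*sqrt(2))*(w + sqrt(2)/2)*(sqrt(2)*w + 1)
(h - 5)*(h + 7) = h^2 + 2*h - 35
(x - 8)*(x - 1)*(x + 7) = x^3 - 2*x^2 - 55*x + 56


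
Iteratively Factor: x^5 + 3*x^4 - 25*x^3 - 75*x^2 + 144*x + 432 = (x + 4)*(x^4 - x^3 - 21*x^2 + 9*x + 108) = (x - 3)*(x + 4)*(x^3 + 2*x^2 - 15*x - 36) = (x - 3)*(x + 3)*(x + 4)*(x^2 - x - 12) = (x - 3)*(x + 3)^2*(x + 4)*(x - 4)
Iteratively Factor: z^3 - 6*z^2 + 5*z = (z - 1)*(z^2 - 5*z) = z*(z - 1)*(z - 5)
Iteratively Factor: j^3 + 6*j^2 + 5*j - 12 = (j - 1)*(j^2 + 7*j + 12) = (j - 1)*(j + 4)*(j + 3)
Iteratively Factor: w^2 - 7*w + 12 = (w - 4)*(w - 3)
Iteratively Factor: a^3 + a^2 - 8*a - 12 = (a - 3)*(a^2 + 4*a + 4) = (a - 3)*(a + 2)*(a + 2)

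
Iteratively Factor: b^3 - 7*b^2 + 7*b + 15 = (b - 5)*(b^2 - 2*b - 3) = (b - 5)*(b - 3)*(b + 1)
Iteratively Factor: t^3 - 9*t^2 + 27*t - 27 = (t - 3)*(t^2 - 6*t + 9) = (t - 3)^2*(t - 3)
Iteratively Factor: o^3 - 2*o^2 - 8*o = (o)*(o^2 - 2*o - 8) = o*(o + 2)*(o - 4)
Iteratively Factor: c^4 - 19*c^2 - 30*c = (c)*(c^3 - 19*c - 30) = c*(c + 3)*(c^2 - 3*c - 10) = c*(c + 2)*(c + 3)*(c - 5)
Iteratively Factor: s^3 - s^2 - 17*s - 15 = (s + 3)*(s^2 - 4*s - 5) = (s + 1)*(s + 3)*(s - 5)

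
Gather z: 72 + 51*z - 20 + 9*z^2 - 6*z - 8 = 9*z^2 + 45*z + 44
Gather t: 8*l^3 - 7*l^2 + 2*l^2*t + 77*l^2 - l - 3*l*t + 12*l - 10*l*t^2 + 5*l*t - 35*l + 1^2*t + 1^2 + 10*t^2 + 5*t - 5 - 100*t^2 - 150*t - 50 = 8*l^3 + 70*l^2 - 24*l + t^2*(-10*l - 90) + t*(2*l^2 + 2*l - 144) - 54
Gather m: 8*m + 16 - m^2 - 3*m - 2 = -m^2 + 5*m + 14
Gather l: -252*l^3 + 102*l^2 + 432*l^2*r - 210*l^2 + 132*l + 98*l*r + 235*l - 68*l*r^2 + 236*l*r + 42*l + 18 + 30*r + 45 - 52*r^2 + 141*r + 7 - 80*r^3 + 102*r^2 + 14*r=-252*l^3 + l^2*(432*r - 108) + l*(-68*r^2 + 334*r + 409) - 80*r^3 + 50*r^2 + 185*r + 70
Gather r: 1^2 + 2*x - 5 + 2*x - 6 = 4*x - 10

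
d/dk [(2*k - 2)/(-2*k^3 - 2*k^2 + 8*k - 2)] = (-k^3 - k^2 + 4*k + (k - 1)*(3*k^2 + 2*k - 4) - 1)/(k^3 + k^2 - 4*k + 1)^2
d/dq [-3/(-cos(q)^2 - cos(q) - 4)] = 3*(2*cos(q) + 1)*sin(q)/(cos(q)^2 + cos(q) + 4)^2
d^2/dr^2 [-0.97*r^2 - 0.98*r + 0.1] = -1.94000000000000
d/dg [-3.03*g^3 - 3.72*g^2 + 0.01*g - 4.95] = -9.09*g^2 - 7.44*g + 0.01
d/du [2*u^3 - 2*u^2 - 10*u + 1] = 6*u^2 - 4*u - 10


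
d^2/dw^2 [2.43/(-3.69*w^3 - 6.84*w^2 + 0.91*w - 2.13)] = ((53.8002*w + 33.2424)*(3.69*w^3 + 6.84*w^2 - 0.91*w + 2.13) - 2.43*(11.07*w^2 + 13.68*w - 0.91)*(22.14*w^2 + 27.36*w - 1.82))/(3.69*w^3 + 6.84*w^2 - 0.91*w + 2.13)^3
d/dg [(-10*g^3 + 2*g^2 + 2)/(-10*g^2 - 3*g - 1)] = 2*(50*g^4 + 30*g^3 + 12*g^2 + 18*g + 3)/(100*g^4 + 60*g^3 + 29*g^2 + 6*g + 1)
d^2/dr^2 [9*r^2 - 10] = 18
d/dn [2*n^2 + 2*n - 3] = 4*n + 2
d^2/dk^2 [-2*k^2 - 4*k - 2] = -4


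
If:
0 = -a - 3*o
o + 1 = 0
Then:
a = 3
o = -1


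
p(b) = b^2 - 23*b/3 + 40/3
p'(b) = 2*b - 23/3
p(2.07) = 1.75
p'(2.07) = -3.53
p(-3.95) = 59.22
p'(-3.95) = -15.57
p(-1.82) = 30.60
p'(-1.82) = -11.31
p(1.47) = 4.22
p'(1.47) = -4.73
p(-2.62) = 40.28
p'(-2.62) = -12.91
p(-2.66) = 40.80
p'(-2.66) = -12.99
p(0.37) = 10.63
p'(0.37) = -6.93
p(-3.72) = 55.69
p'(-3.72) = -15.11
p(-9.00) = 163.33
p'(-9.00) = -25.67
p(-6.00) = 95.33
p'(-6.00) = -19.67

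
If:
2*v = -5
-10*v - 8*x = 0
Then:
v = -5/2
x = 25/8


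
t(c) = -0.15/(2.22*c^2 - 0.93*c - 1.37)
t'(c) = -0.15*(0.93 - 4.44*c)/(2.22*c^2 - 0.93*c - 1.37)^2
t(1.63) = -0.05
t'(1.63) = 0.10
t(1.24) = -0.17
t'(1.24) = 0.87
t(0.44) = 0.11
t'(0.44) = 0.08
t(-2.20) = -0.01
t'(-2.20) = -0.01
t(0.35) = 0.11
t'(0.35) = 0.05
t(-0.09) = 0.12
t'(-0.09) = -0.12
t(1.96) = -0.03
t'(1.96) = 0.04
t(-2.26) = -0.01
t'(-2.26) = -0.01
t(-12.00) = -0.00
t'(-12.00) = -0.00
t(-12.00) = -0.00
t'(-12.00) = -0.00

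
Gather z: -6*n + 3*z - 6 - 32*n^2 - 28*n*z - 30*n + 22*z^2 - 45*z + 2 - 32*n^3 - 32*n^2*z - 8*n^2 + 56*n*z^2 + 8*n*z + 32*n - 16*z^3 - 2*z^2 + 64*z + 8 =-32*n^3 - 40*n^2 - 4*n - 16*z^3 + z^2*(56*n + 20) + z*(-32*n^2 - 20*n + 22) + 4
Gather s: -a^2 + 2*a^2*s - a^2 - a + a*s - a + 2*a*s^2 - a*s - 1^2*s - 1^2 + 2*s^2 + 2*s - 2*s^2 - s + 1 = 2*a^2*s - 2*a^2 + 2*a*s^2 - 2*a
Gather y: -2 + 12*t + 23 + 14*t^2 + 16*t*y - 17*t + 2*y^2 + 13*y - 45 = 14*t^2 - 5*t + 2*y^2 + y*(16*t + 13) - 24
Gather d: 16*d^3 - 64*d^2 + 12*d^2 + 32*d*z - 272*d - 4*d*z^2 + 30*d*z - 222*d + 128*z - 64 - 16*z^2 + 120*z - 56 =16*d^3 - 52*d^2 + d*(-4*z^2 + 62*z - 494) - 16*z^2 + 248*z - 120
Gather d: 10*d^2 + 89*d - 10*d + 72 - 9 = 10*d^2 + 79*d + 63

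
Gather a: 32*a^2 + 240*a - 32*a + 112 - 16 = 32*a^2 + 208*a + 96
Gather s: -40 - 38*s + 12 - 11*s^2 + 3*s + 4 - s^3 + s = -s^3 - 11*s^2 - 34*s - 24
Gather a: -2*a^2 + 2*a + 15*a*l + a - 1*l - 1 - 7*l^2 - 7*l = -2*a^2 + a*(15*l + 3) - 7*l^2 - 8*l - 1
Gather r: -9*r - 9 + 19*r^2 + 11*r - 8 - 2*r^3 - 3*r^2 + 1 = -2*r^3 + 16*r^2 + 2*r - 16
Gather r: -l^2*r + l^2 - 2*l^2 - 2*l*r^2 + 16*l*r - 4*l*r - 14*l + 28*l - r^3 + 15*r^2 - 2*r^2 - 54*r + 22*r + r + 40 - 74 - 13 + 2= -l^2 + 14*l - r^3 + r^2*(13 - 2*l) + r*(-l^2 + 12*l - 31) - 45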